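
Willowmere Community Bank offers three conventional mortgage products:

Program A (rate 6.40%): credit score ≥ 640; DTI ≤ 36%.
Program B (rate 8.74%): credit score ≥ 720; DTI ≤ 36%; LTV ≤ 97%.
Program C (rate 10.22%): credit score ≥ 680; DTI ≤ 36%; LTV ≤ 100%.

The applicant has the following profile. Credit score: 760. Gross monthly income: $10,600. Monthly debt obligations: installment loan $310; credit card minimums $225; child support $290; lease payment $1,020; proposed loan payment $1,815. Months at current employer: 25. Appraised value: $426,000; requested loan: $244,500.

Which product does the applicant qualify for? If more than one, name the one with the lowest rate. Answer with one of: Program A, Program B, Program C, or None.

Total debts = (310 + 225 + 290 + 1,020 + 1,815) = 3,660; DTI = 3,660/10,600 = 34.5%.
LTV = 244,500/426,000 = 57.4%.
Program A: score 760 ≥ 640; DTI 34.5% ≤ 36% → qualifies.
Program B: score 760 ≥ 720; DTI 34.5% ≤ 36%; LTV 57.4% ≤ 97% → qualifies.
Program C: score 760 ≥ 680; DTI 34.5% ≤ 36%; LTV 57.4% ≤ 100% → qualifies.
Qualifying: Program A, Program B, Program C. Lowest rate is 6.40% → Program A.

Program A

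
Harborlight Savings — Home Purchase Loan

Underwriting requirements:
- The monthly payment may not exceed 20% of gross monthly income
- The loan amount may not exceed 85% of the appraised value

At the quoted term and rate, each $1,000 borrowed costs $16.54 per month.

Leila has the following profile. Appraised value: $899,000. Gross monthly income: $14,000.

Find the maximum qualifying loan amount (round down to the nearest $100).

$169,200

Payment cap: 20% × $14,000 = $2,800/month.
At $16.54 per $1,000, that supports 2,800/16.54 × 1,000 ≈ $169,286 → $169,200.
LTV cap: 85% × $899,000 = $764,150 → $764,100.
Binding constraint: payment-to-income.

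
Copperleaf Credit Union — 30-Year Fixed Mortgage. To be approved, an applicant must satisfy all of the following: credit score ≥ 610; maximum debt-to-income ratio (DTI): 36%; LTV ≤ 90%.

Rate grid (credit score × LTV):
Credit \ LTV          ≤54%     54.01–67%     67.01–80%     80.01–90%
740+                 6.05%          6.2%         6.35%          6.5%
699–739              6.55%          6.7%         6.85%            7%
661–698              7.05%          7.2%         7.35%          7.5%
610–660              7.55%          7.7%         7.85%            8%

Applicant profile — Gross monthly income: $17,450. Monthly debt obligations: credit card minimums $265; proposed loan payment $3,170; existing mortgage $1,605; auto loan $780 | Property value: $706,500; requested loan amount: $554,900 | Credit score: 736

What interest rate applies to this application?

6.85%

Credit score 736 ≥ 610; Total monthly debts = (265 + 3,170 + 1,605 + 780) = 5,820. DTI = 5,820/17,450 = 33.4% ≤ 36%
LTV: 554,900 ÷ 706,500 = 78.5%, within 90% cap
Credit 736 → row 699–739; LTV 78.5% → column 67.01–80%. Grid cell → 6.85%.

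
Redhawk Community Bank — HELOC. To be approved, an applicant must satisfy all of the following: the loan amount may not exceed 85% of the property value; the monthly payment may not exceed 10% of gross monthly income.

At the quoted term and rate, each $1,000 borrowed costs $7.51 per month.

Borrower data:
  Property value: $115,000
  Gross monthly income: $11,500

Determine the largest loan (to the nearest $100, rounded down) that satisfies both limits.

Payment cap: 10% × $11,500 = $1,150/month.
At $7.51 per $1,000, that supports 1,150/7.51 × 1,000 ≈ $153,129 → $153,100.
LTV cap: 85% × $115,000 = $97,750 → $97,700.
Binding constraint: loan-to-value.

$97,700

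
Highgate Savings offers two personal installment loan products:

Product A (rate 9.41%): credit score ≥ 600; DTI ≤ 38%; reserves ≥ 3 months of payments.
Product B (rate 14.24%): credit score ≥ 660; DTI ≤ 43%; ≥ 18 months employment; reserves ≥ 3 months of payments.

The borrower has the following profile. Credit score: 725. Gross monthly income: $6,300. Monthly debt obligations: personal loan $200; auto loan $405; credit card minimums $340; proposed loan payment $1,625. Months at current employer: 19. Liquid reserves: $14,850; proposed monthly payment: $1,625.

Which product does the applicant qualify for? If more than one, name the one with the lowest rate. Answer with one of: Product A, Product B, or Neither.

Total debts = (200 + 405 + 340 + 1,625) = 2,570; DTI = 2,570/6,300 = 40.8%.
Reserves = 14,850/1,625 = 9.1 months.
Product A: score 725 ≥ 600; DTI 40.8% > 38%; reserves 9.1 ≥ 3 mo → does not qualify.
Product B: score 725 ≥ 660; DTI 40.8% ≤ 43%; employment 19 ≥ 18 mo; reserves 9.1 ≥ 3 mo → qualifies.

Product B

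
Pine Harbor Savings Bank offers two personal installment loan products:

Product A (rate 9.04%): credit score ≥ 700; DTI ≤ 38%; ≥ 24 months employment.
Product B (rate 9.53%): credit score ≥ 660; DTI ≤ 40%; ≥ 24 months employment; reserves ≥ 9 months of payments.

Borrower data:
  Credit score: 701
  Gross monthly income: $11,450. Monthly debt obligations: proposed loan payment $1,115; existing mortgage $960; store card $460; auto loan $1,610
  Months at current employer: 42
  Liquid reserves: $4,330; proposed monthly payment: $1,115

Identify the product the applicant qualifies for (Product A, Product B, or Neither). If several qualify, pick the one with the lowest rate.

Total debts = (1,115 + 960 + 460 + 1,610) = 4,145; DTI = 4,145/11,450 = 36.2%.
Reserves = 4,330/1,115 = 3.9 months.
Product A: score 701 ≥ 700; DTI 36.2% ≤ 38%; employment 42 ≥ 24 mo → qualifies.
Product B: score 701 ≥ 660; DTI 36.2% ≤ 40%; employment 42 ≥ 24 mo; reserves 3.9 < 9 mo → does not qualify.

Product A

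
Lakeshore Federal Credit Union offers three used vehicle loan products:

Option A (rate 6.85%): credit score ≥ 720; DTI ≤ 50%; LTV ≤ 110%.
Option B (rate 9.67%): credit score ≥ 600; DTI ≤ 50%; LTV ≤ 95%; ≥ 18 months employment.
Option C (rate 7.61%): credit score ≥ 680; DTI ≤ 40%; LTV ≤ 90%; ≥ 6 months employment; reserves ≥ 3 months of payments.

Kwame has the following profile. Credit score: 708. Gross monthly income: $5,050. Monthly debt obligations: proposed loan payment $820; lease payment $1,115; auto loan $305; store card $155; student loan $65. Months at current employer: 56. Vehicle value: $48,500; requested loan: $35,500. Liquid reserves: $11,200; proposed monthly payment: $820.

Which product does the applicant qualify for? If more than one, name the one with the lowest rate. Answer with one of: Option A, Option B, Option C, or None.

Option B

Total debts = (820 + 1,115 + 305 + 155 + 65) = 2,460; DTI = 2,460/5,050 = 48.7%.
LTV = 35,500/48,500 = 73.2%.
Reserves = 11,200/820 = 13.7 months.
Option A: score 708 < 720; DTI 48.7% ≤ 50%; LTV 73.2% ≤ 110% → does not qualify.
Option B: score 708 ≥ 600; DTI 48.7% ≤ 50%; LTV 73.2% ≤ 95%; employment 56 ≥ 18 mo → qualifies.
Option C: score 708 ≥ 680; DTI 48.7% > 40%; LTV 73.2% ≤ 90%; employment 56 ≥ 6 mo; reserves 13.7 ≥ 3 mo → does not qualify.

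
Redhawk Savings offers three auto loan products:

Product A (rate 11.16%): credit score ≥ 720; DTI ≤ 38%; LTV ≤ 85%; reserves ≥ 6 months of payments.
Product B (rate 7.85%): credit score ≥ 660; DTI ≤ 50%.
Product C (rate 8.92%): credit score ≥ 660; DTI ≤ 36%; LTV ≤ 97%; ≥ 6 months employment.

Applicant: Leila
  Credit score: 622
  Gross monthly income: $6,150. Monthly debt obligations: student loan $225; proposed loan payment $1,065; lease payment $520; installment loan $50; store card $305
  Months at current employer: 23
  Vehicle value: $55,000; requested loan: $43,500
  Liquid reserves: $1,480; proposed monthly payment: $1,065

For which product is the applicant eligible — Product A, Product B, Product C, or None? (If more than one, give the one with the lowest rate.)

Total debts = (225 + 1,065 + 520 + 50 + 305) = 2,165; DTI = 2,165/6,150 = 35.2%.
LTV = 43,500/55,000 = 79.1%.
Reserves = 1,480/1,065 = 1.4 months.
Product A: score 622 < 720; DTI 35.2% ≤ 38%; LTV 79.1% ≤ 85%; reserves 1.4 < 6 mo → does not qualify.
Product B: score 622 < 660; DTI 35.2% ≤ 50% → does not qualify.
Product C: score 622 < 660; DTI 35.2% ≤ 36%; LTV 79.1% ≤ 97%; employment 23 ≥ 6 mo → does not qualify.

None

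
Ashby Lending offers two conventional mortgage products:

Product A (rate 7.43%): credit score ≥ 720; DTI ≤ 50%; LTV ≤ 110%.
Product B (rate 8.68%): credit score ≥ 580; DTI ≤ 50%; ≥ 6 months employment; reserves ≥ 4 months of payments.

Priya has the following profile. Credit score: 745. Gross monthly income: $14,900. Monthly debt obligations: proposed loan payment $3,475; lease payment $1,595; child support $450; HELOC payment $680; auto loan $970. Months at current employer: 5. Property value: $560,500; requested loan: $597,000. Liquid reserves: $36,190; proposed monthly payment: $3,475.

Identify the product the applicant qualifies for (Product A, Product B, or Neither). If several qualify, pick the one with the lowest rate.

Total debts = (3,475 + 1,595 + 450 + 680 + 970) = 7,170; DTI = 7,170/14,900 = 48.1%.
LTV = 597,000/560,500 = 106.5%.
Reserves = 36,190/3,475 = 10.4 months.
Product A: score 745 ≥ 720; DTI 48.1% ≤ 50%; LTV 106.5% ≤ 110% → qualifies.
Product B: score 745 ≥ 580; DTI 48.1% ≤ 50%; employment 5 < 6 mo; reserves 10.4 ≥ 4 mo → does not qualify.

Product A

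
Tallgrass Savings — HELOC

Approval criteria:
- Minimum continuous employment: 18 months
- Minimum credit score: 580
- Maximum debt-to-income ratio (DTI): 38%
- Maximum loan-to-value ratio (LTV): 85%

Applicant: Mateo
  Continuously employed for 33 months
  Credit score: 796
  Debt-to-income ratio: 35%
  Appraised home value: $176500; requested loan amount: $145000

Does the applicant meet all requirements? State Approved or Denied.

Approved

Employment 33 ≥ 18 months
Credit score 796 ≥ 580 (meets)
DTI 35% is within the 38% limit
Loan-to-value = 145,000/176,500 = 82.2% — pass (85% max)
All criteria satisfied.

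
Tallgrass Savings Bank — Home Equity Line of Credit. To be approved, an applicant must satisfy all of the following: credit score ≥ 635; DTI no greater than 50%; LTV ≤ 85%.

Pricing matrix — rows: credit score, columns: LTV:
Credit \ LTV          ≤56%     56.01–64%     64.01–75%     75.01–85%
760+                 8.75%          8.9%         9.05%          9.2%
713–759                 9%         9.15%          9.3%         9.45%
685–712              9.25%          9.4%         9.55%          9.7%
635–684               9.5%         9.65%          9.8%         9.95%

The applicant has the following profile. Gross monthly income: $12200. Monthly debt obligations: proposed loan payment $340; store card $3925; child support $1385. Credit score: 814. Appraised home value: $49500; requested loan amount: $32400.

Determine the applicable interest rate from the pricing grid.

9.05%

Credit score 814 ≥ 635; Total monthly debts = (340 + 3,925 + 1,385) = 5,650. DTI = 5,650/12,200 = 46.3% ≤ 50%
LTV: 32,400 ÷ 49,500 = 65.5%, within 85% cap
Score 814 is in the 760+ band; LTV 65.5% is in the 64.01–75% band → 9.05%.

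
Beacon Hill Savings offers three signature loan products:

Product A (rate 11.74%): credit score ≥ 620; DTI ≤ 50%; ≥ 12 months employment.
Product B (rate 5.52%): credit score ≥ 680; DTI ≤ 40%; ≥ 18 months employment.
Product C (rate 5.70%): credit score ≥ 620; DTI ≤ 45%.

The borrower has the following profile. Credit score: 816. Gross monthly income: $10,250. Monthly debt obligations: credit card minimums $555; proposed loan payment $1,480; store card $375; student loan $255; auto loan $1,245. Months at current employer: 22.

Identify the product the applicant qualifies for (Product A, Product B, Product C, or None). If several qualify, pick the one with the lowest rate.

Product B

Total debts = (555 + 1,480 + 375 + 255 + 1,245) = 3,910; DTI = 3,910/10,250 = 38.1%.
Product A: score 816 ≥ 620; DTI 38.1% ≤ 50%; employment 22 ≥ 12 mo → qualifies.
Product B: score 816 ≥ 680; DTI 38.1% ≤ 40%; employment 22 ≥ 18 mo → qualifies.
Product C: score 816 ≥ 620; DTI 38.1% ≤ 45% → qualifies.
Qualifying: Product A, Product B, Product C. Lowest rate is 5.52% → Product B.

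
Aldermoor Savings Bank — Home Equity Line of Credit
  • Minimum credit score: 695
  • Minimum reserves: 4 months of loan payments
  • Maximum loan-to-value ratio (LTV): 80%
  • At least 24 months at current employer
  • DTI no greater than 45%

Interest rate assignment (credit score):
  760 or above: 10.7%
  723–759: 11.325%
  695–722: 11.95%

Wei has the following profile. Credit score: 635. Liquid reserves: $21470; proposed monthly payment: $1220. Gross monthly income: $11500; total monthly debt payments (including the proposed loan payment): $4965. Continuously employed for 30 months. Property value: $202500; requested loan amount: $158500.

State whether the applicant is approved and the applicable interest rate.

Credit score 635 < 695 (below minimum)
Employment 30 ≥ 24 months
Debt-to-income = 4,965/11,500 = 43.2% — meets 45% limit
Reserves = 21,470/1,220 = 17.6 months ≥ 4
LTV: 158,500 ÷ 202,500 = 78.3%, within 80% cap
Not all requirements met → denied.

Denied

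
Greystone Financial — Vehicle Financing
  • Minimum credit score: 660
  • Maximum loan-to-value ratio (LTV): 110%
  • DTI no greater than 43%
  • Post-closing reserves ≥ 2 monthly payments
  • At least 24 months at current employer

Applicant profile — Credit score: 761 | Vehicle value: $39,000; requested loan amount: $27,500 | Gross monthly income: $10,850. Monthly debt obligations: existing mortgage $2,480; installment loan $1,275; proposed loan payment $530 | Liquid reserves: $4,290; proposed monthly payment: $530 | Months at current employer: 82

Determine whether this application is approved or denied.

Approved

Credit score 761 ≥ 660 (meets)
Loan-to-value = 27,500/39,000 = 70.5% — pass (110% max)
Total monthly debts = (2,480 + 1,275 + 530) = 4,285. DTI = 4,285/10,850 = 39.5% ≤ 43%
Reserves = 4,290/530 = 8.1 months ≥ 2
Employment 82 ≥ 24 months
All criteria satisfied.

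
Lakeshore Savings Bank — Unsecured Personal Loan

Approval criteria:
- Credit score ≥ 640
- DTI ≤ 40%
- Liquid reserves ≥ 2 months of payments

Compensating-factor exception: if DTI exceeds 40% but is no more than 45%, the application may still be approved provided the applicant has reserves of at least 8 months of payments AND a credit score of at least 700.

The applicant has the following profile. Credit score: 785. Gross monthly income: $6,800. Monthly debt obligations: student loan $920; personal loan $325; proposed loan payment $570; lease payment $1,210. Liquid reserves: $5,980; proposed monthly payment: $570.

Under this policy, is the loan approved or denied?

Approved

Credit score 785 ≥ 640 (meets base)
Total debts = (920 + 325 + 570 + 1,210) = 3,025. DTI: 3,025 ÷ 6,800 = 44.5%, over the 40% base limit.
Reserves: 5,980 ÷ 570 = 10.5 months (meets 2-month minimum)
DTI 44.5% is within the 40%–45% exception band; checking compensating factors.
Reserves 10.5 ≥ 8 months; credit score 785 ≥ 700.
Both compensating conditions met → exception applies.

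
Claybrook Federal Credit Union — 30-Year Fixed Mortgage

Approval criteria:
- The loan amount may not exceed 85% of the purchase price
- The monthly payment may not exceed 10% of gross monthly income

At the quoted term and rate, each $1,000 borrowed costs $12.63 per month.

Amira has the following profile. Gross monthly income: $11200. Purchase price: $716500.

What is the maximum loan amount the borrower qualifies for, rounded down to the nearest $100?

Payment cap: 10% × $11,200 = $1,120/month.
At $12.63 per $1,000, that supports 1,120/12.63 × 1,000 ≈ $88,677 → $88,600.
LTV cap: 85% × $716,500 = $609,025 → $609,000.
Binding constraint: payment-to-income.

$88,600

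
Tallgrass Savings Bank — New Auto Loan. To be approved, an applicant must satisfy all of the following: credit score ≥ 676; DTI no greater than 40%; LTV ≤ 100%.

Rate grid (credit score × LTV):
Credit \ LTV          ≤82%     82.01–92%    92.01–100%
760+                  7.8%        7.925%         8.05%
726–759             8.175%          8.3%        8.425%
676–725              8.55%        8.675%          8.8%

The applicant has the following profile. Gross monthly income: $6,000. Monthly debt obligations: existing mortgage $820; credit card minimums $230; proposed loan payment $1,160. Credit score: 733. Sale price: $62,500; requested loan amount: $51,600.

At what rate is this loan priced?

Credit score 733 ≥ 676; Total monthly debts = (820 + 230 + 1,160) = 2,210. DTI: 2,210 ÷ 6,000 = 36.8%, within the 40% cap
LTV = 51,600/62,500 = 82.6% ≤ 100%
Credit 733 → row 726–759; LTV 82.6% → column 82.01–92%. Grid cell → 8.3%.

8.3%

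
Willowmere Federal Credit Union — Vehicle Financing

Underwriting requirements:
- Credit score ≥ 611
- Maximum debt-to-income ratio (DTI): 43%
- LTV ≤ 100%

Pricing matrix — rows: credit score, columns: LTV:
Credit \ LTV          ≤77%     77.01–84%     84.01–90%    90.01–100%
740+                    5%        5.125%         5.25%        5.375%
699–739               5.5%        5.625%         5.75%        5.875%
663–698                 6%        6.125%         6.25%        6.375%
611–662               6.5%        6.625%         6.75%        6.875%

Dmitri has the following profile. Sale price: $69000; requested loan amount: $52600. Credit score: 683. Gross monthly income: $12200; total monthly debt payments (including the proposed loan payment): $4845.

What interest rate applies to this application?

Credit score 683 ≥ 611; DTI = 4,845/12,200 = 39.7% ≤ 43%
Loan-to-value = 52,600/69,000 = 76.2% — pass (100% max)
Row: 683 falls in 663–698. Column: 76.2% falls in ≤77%. Rate = 6%.

6%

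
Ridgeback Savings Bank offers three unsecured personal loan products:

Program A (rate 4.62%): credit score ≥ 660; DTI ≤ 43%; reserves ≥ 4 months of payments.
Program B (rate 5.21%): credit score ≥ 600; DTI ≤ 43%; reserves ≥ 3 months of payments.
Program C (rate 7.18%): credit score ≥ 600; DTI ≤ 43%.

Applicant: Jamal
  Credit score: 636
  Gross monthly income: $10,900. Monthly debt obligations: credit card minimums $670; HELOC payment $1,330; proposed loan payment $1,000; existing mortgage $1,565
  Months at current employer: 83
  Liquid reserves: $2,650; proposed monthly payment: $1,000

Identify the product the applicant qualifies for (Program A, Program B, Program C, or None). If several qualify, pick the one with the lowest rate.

Program C

Total debts = (670 + 1,330 + 1,000 + 1,565) = 4,565; DTI = 4,565/10,900 = 41.9%.
Reserves = 2,650/1,000 = 2.6 months.
Program A: score 636 < 660; DTI 41.9% ≤ 43%; reserves 2.6 < 4 mo → does not qualify.
Program B: score 636 ≥ 600; DTI 41.9% ≤ 43%; reserves 2.6 < 3 mo → does not qualify.
Program C: score 636 ≥ 600; DTI 41.9% ≤ 43% → qualifies.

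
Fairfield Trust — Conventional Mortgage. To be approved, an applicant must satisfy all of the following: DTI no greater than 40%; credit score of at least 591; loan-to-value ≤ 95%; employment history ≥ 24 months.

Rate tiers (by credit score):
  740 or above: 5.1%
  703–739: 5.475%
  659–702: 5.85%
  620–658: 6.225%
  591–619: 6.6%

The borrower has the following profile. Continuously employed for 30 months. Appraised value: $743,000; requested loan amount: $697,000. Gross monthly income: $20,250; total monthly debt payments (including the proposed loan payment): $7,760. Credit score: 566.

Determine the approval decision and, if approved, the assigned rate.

Denied

Credit score 566 < 591 (below minimum)
DTI: 7,760 ÷ 20,250 = 38.3%, within the 40% cap
LTV: 697,000 ÷ 743,000 = 93.8%, within 95% cap
Employment 30 ≥ 24 months
Not all requirements met → denied.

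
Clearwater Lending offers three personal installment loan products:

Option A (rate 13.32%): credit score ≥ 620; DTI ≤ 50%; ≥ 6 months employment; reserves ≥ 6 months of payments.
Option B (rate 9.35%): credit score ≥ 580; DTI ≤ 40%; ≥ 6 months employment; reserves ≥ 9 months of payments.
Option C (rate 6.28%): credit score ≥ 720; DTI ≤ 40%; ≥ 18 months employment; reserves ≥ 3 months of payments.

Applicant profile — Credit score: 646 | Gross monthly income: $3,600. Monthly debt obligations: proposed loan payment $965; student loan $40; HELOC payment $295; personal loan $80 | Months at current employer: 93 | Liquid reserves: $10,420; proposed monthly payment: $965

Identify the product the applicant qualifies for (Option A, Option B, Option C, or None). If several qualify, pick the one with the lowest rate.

Total debts = (965 + 40 + 295 + 80) = 1,380; DTI = 1,380/3,600 = 38.3%.
Reserves = 10,420/965 = 10.8 months.
Option A: score 646 ≥ 620; DTI 38.3% ≤ 50%; employment 93 ≥ 6 mo; reserves 10.8 ≥ 6 mo → qualifies.
Option B: score 646 ≥ 580; DTI 38.3% ≤ 40%; employment 93 ≥ 6 mo; reserves 10.8 ≥ 9 mo → qualifies.
Option C: score 646 < 720; DTI 38.3% ≤ 40%; employment 93 ≥ 18 mo; reserves 10.8 ≥ 3 mo → does not qualify.
Qualifying: Option A, Option B. Lowest rate is 9.35% → Option B.

Option B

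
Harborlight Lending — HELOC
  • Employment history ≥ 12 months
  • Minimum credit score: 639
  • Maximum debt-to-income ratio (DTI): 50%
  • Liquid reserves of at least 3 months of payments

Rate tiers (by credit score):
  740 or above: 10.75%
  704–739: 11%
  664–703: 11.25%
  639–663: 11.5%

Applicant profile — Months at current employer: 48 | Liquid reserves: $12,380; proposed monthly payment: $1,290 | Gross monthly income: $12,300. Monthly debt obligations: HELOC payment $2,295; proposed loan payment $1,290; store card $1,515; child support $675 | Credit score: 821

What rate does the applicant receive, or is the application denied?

Approved at 10.75%

Credit score 821 ≥ 639 (meets minimum)
Total monthly debts = (2,295 + 1,290 + 1,515 + 675) = 5,775. DTI: 5,775 ÷ 12,300 = 47%, within the 50% cap
Employment 48 ≥ 12 months
Reserves = 12,380/1,290 = 9.6 months ≥ 3
All requirements met. Score 821 falls in the 740 or above tier → 10.75%.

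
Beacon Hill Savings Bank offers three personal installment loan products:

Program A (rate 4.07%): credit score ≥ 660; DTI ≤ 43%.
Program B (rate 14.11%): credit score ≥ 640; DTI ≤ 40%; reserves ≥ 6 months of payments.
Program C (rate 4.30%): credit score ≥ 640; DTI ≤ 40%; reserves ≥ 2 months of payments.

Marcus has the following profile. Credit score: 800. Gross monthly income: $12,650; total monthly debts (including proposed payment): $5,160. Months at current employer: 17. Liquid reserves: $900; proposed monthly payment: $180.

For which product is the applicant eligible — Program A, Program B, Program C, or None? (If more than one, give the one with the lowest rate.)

DTI = 5,160/12,650 = 40.8%.
Reserves = 900/180 = 5.0 months.
Program A: score 800 ≥ 660; DTI 40.8% ≤ 43% → qualifies.
Program B: score 800 ≥ 640; DTI 40.8% > 40%; reserves 5.0 < 6 mo → does not qualify.
Program C: score 800 ≥ 640; DTI 40.8% > 40%; reserves 5.0 ≥ 2 mo → does not qualify.

Program A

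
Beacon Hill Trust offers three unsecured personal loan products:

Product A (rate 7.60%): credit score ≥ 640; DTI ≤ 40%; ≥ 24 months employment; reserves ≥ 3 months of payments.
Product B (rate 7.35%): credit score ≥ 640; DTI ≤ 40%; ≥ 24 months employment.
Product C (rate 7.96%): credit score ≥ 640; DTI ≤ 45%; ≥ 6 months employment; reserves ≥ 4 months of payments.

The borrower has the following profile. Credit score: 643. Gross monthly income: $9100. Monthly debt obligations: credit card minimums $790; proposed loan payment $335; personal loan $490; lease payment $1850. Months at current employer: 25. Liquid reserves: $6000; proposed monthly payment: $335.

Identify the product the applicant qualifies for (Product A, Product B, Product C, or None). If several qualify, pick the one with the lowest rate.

Product B

Total debts = (790 + 335 + 490 + 1,850) = 3,465; DTI = 3,465/9,100 = 38.1%.
Reserves = 6,000/335 = 17.9 months.
Product A: score 643 ≥ 640; DTI 38.1% ≤ 40%; employment 25 ≥ 24 mo; reserves 17.9 ≥ 3 mo → qualifies.
Product B: score 643 ≥ 640; DTI 38.1% ≤ 40%; employment 25 ≥ 24 mo → qualifies.
Product C: score 643 ≥ 640; DTI 38.1% ≤ 45%; employment 25 ≥ 6 mo; reserves 17.9 ≥ 4 mo → qualifies.
Qualifying: Product A, Product B, Product C. Lowest rate is 7.35% → Product B.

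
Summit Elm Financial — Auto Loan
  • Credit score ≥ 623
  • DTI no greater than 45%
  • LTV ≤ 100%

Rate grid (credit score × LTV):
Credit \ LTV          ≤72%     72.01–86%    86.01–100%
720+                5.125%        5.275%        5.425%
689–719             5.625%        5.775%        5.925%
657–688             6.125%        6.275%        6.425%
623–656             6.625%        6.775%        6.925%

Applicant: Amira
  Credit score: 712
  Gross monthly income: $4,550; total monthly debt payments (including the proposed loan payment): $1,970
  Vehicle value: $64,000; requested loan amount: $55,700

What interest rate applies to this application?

5.925%

Credit score 712 ≥ 623; DTI = 1,970/4,550 = 43.3% ≤ 45%
LTV = 55,700/64,000 = 87% ≤ 100%
Score 712 is in the 689–719 band; LTV 87% is in the 86.01–100% band → 5.925%.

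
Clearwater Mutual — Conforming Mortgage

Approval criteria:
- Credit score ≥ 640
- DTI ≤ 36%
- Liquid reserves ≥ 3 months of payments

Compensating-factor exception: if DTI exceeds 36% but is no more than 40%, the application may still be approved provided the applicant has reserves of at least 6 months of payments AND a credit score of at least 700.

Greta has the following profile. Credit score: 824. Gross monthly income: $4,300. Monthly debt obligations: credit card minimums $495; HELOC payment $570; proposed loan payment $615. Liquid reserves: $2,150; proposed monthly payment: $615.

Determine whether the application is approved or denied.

Denied

Credit score 824 ≥ 640 (meets base)
Total debts = (495 + 570 + 615) = 1,680. DTI = 1,680/4,300 = 39.1% > 36% — standard DTI limit exceeded.
Reserves: 2,150 ÷ 615 = 3.5 months (meets 3-month minimum)
DTI 39.1% is within the 36%–40% exception band; checking compensating factors.
Override check — reserves: 3.5 mo (short of 6); score: 824 (ok).
Compensating-factor requirement not fully met.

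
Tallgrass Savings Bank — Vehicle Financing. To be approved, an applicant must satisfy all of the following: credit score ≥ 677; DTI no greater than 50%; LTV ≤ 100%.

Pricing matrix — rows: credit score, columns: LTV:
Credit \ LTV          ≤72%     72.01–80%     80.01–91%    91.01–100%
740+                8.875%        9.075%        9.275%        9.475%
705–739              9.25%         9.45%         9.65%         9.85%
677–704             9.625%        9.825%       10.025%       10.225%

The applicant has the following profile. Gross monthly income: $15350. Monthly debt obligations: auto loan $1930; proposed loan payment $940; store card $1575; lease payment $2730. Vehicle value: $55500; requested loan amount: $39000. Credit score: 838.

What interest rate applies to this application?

8.875%

Credit score 838 ≥ 677; Total monthly debts = (1,930 + 940 + 1,575 + 2,730) = 7,175. DTI = 7,175/15,350 = 46.7% ≤ 50%
LTV = 39,000/55,500 = 70.3% ≤ 100%
Credit 838 → row 740+; LTV 70.3% → column ≤72%. Grid cell → 8.875%.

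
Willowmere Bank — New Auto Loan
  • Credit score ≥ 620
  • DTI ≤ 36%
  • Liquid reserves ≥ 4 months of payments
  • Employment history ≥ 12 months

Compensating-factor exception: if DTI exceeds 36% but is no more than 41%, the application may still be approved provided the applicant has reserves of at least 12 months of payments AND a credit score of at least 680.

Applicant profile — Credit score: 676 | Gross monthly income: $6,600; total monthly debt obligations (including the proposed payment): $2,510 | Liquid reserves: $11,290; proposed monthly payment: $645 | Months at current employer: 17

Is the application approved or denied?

Credit score 676 ≥ 620 (meets base)
DTI = 2,510/6,600 = 38% > 36% — standard DTI limit exceeded.
Liquid reserves cover 11,290/645 = 17.5 months — ≥ 4 required
Employment 17 ≥ 12 months
38% falls in the override range (36%–41%), so the compensating-factor test applies.
Reserves 17.5 ≥ 12 months; credit score 676 < 680.
Compensating-factor requirement not fully met.

Denied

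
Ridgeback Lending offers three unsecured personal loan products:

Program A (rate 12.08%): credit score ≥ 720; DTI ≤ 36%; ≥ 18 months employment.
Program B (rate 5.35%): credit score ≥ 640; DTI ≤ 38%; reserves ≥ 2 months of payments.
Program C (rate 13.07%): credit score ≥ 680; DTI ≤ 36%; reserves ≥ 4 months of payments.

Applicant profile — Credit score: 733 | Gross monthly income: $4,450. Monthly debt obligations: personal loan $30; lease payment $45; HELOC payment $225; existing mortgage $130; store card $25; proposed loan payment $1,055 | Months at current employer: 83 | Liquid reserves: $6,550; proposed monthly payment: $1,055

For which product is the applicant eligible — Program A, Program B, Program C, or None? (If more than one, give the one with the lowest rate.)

Program B

Total debts = (30 + 45 + 225 + 130 + 25 + 1,055) = 1,510; DTI = 1,510/4,450 = 33.9%.
Reserves = 6,550/1,055 = 6.2 months.
Program A: score 733 ≥ 720; DTI 33.9% ≤ 36%; employment 83 ≥ 18 mo → qualifies.
Program B: score 733 ≥ 640; DTI 33.9% ≤ 38%; reserves 6.2 ≥ 2 mo → qualifies.
Program C: score 733 ≥ 680; DTI 33.9% ≤ 36%; reserves 6.2 ≥ 4 mo → qualifies.
Qualifying: Program A, Program B, Program C. Lowest rate is 5.35% → Program B.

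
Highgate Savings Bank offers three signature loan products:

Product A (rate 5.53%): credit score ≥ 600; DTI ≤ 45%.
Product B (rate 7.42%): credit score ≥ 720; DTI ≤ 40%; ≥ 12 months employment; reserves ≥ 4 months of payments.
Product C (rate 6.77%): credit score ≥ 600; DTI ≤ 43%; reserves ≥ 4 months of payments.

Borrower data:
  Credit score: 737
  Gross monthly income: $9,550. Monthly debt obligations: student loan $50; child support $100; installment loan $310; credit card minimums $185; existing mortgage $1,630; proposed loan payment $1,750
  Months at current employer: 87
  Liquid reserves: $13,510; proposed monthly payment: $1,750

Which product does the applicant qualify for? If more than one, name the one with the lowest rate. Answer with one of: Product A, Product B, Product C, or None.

Total debts = (50 + 100 + 310 + 185 + 1,630 + 1,750) = 4,025; DTI = 4,025/9,550 = 42.1%.
Reserves = 13,510/1,750 = 7.7 months.
Product A: score 737 ≥ 600; DTI 42.1% ≤ 45% → qualifies.
Product B: score 737 ≥ 720; DTI 42.1% > 40%; employment 87 ≥ 12 mo; reserves 7.7 ≥ 4 mo → does not qualify.
Product C: score 737 ≥ 600; DTI 42.1% ≤ 43%; reserves 7.7 ≥ 4 mo → qualifies.
Qualifying: Product A, Product C. Lowest rate is 5.53% → Product A.

Product A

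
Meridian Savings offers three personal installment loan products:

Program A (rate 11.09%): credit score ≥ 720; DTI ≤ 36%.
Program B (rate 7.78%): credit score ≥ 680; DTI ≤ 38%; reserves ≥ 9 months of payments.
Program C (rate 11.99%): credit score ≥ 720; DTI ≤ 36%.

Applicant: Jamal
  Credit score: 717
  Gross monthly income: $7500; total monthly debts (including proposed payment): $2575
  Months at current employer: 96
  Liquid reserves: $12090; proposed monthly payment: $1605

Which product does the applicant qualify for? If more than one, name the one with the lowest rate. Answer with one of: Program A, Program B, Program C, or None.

None

DTI = 2,575/7,500 = 34.3%.
Reserves = 12,090/1,605 = 7.5 months.
Program A: score 717 < 720; DTI 34.3% ≤ 36% → does not qualify.
Program B: score 717 ≥ 680; DTI 34.3% ≤ 38%; reserves 7.5 < 9 mo → does not qualify.
Program C: score 717 < 720; DTI 34.3% ≤ 36% → does not qualify.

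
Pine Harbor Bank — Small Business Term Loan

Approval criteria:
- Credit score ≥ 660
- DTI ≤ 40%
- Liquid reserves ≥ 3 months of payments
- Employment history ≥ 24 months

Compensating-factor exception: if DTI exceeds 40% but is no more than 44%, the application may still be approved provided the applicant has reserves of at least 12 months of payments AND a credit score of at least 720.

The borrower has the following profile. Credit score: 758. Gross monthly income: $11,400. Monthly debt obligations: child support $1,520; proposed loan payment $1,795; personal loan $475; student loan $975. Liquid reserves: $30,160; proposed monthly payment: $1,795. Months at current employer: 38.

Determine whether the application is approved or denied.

Credit score 758 ≥ 660 (meets base)
Total debts = (1,520 + 1,795 + 475 + 975) = 4,765. DTI = 4,765/11,400 = 41.8% > 40% — standard DTI limit exceeded.
Reserves: 30,160 ÷ 1,795 = 16.8 months (meets 3-month minimum)
Employment 38 ≥ 24 months
DTI 41.8% is within the 40%–44% exception band; checking compensating factors.
Reserves 16.8 ≥ 12 months; credit score 758 ≥ 720.
Both compensating conditions met → exception applies.

Approved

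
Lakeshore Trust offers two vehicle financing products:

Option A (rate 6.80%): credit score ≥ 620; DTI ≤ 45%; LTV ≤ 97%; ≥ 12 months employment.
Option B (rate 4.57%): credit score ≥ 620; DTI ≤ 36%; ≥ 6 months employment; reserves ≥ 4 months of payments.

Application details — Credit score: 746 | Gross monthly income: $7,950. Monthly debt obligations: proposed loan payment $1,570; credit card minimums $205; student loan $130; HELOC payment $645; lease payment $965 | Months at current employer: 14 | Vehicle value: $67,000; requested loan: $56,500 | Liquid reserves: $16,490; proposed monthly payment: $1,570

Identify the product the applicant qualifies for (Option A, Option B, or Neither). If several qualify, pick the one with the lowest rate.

Total debts = (1,570 + 205 + 130 + 645 + 965) = 3,515; DTI = 3,515/7,950 = 44.2%.
LTV = 56,500/67,000 = 84.3%.
Reserves = 16,490/1,570 = 10.5 months.
Option A: score 746 ≥ 620; DTI 44.2% ≤ 45%; LTV 84.3% ≤ 97%; employment 14 ≥ 12 mo → qualifies.
Option B: score 746 ≥ 620; DTI 44.2% > 36%; employment 14 ≥ 6 mo; reserves 10.5 ≥ 4 mo → does not qualify.

Option A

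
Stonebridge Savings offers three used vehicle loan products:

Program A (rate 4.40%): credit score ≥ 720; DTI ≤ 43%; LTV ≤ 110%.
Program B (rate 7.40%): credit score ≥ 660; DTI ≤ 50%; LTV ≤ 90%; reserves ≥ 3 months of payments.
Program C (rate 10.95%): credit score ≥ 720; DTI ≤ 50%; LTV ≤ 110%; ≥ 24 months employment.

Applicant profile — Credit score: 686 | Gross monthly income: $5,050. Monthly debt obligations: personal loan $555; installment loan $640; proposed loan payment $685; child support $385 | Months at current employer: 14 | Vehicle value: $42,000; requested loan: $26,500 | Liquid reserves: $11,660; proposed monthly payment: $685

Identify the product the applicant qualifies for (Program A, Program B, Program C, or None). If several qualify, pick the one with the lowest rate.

Program B

Total debts = (555 + 640 + 685 + 385) = 2,265; DTI = 2,265/5,050 = 44.9%.
LTV = 26,500/42,000 = 63.1%.
Reserves = 11,660/685 = 17.0 months.
Program A: score 686 < 720; DTI 44.9% > 43%; LTV 63.1% ≤ 110% → does not qualify.
Program B: score 686 ≥ 660; DTI 44.9% ≤ 50%; LTV 63.1% ≤ 90%; reserves 17.0 ≥ 3 mo → qualifies.
Program C: score 686 < 720; DTI 44.9% ≤ 50%; LTV 63.1% ≤ 110%; employment 14 < 24 mo → does not qualify.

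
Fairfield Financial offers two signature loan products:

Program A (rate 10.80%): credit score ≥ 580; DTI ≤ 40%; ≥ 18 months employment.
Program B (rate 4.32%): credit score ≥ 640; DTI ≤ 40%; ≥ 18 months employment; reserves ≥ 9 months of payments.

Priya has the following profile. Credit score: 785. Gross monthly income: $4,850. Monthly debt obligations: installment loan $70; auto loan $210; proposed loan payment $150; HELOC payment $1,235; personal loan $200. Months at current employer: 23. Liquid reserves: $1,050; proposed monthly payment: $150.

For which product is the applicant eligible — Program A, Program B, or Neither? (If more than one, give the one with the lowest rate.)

Program A

Total debts = (70 + 210 + 150 + 1,235 + 200) = 1,865; DTI = 1,865/4,850 = 38.5%.
Reserves = 1,050/150 = 7.0 months.
Program A: score 785 ≥ 580; DTI 38.5% ≤ 40%; employment 23 ≥ 18 mo → qualifies.
Program B: score 785 ≥ 640; DTI 38.5% ≤ 40%; employment 23 ≥ 18 mo; reserves 7.0 < 9 mo → does not qualify.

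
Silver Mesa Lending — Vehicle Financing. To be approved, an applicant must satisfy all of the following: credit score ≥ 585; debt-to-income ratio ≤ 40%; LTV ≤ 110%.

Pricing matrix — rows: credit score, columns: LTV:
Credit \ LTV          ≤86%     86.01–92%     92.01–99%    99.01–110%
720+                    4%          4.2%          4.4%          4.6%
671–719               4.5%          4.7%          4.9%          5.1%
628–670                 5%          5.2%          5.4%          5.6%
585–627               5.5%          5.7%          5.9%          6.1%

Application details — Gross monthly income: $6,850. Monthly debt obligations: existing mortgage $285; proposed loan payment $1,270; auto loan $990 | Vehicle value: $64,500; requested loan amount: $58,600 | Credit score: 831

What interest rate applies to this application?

Credit score 831 ≥ 585; Total monthly debts = (285 + 1,270 + 990) = 2,545. DTI = 2,545/6,850 = 37.2% ≤ 40%
LTV = 58,600/64,500 = 90.9% ≤ 110%
Row: 831 falls in 720+. Column: 90.9% falls in 86.01–92%. Rate = 4.2%.

4.2%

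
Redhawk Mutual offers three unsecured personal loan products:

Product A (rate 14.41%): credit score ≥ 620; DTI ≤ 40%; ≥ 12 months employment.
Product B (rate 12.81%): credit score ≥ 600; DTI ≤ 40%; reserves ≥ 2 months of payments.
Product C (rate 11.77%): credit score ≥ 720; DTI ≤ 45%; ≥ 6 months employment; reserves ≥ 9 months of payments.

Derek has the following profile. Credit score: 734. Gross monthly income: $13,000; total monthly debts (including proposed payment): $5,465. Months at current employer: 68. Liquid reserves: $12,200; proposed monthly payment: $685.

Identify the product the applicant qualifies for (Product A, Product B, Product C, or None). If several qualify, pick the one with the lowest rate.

Product C

DTI = 5,465/13,000 = 42%.
Reserves = 12,200/685 = 17.8 months.
Product A: score 734 ≥ 620; DTI 42% > 40%; employment 68 ≥ 12 mo → does not qualify.
Product B: score 734 ≥ 600; DTI 42% > 40%; reserves 17.8 ≥ 2 mo → does not qualify.
Product C: score 734 ≥ 720; DTI 42% ≤ 45%; employment 68 ≥ 6 mo; reserves 17.8 ≥ 9 mo → qualifies.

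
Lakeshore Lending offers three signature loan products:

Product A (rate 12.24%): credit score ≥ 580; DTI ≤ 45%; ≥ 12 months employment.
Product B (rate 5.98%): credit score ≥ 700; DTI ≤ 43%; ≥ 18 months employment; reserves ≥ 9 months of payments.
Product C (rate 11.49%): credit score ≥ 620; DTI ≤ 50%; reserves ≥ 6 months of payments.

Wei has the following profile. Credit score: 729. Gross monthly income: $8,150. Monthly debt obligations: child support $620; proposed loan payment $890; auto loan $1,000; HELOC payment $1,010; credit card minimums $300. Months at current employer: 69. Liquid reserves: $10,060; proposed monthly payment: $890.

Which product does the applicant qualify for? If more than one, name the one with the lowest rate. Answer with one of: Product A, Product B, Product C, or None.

Product C

Total debts = (620 + 890 + 1,000 + 1,010 + 300) = 3,820; DTI = 3,820/8,150 = 46.9%.
Reserves = 10,060/890 = 11.3 months.
Product A: score 729 ≥ 580; DTI 46.9% > 45%; employment 69 ≥ 12 mo → does not qualify.
Product B: score 729 ≥ 700; DTI 46.9% > 43%; employment 69 ≥ 18 mo; reserves 11.3 ≥ 9 mo → does not qualify.
Product C: score 729 ≥ 620; DTI 46.9% ≤ 50%; reserves 11.3 ≥ 6 mo → qualifies.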